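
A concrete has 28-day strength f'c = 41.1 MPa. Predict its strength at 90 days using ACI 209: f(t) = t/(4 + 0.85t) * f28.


f(90) = 90 / (4 + 0.85 * 90) * 41.1
= 90 / 80.5 * 41.1
= 45.95 MPa

45.95


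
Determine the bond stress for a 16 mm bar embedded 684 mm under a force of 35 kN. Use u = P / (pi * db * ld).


u = P / (pi * db * ld)
= 35 * 1000 / (pi * 16 * 684)
= 1.018 MPa

1.018


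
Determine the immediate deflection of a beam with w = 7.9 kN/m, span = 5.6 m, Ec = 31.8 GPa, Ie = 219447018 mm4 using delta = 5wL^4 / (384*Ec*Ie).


Convert: L = 5.6 m = 5600 mm, Ec = 31.8 GPa = 31800 MPa
delta = 5 * 7.9 * 5600^4 / (384 * 31800 * 219447018)
= 14.5 mm

14.5


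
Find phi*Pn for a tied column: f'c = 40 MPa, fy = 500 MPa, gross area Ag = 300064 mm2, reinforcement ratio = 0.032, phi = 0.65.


Ast = rho * Ag = 0.032 * 300064 = 9602.048 mm2
phi*Pn = 0.65 * 0.80 * (0.85 * 40 * (300064 - 9602.048) + 500 * 9602.048) / 1000
= 7631.9 kN

7631.9


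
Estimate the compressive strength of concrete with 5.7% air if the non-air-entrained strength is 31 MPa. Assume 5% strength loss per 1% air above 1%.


Strength loss = (5.7 - 1) * 5 = 23.5%
f'c = 31 * (1 - 23.5/100)
= 23.71 MPa

23.71


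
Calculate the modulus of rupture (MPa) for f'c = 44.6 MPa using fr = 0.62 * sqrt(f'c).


fr = 0.62 * sqrt(44.6)
= 4.141 MPa

4.141


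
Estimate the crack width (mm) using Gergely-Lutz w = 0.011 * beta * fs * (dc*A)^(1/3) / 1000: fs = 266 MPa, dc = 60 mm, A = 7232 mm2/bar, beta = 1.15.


w = 0.011 * beta * fs * (dc * A)^(1/3) / 1000
= 0.011 * 1.15 * 266 * (60 * 7232)^(1/3) / 1000
= 0.255 mm

0.255


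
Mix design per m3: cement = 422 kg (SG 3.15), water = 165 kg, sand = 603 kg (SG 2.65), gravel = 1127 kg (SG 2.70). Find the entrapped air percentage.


Vol cement = 422 / (3.15 * 1000) = 0.133968 m3
Vol water = 165 / 1000 = 0.165 m3
Vol sand = 603 / (2.65 * 1000) = 0.227547 m3
Vol gravel = 1127 / (2.70 * 1000) = 0.417407 m3
Total solid + water volume = 0.943923 m3
Air = (1 - 0.943923) * 100 = 5.61%

5.61


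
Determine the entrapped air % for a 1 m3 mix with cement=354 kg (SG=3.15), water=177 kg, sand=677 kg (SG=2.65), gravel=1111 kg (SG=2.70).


Vol cement = 354 / (3.15 * 1000) = 0.112381 m3
Vol water = 177 / 1000 = 0.177 m3
Vol sand = 677 / (2.65 * 1000) = 0.255472 m3
Vol gravel = 1111 / (2.70 * 1000) = 0.411481 m3
Total solid + water volume = 0.956334 m3
Air = (1 - 0.956334) * 100 = 4.37%

4.37


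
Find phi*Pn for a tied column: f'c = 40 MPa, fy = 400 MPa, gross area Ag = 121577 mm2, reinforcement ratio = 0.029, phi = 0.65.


Ast = rho * Ag = 0.029 * 121577 = 3525.733 mm2
phi*Pn = 0.65 * 0.80 * (0.85 * 40 * (121577 - 3525.733) + 400 * 3525.733) / 1000
= 2820.5 kN

2820.5


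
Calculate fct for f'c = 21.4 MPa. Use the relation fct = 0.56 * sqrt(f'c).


fct = 0.56 * sqrt(21.4)
= 0.56 * 4.626
= 2.591 MPa

2.591


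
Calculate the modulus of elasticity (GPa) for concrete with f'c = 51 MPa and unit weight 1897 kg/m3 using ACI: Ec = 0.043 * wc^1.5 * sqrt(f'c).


Ec = 0.043 * 1897^1.5 * sqrt(51) / 1000
= 25.37 GPa

25.37


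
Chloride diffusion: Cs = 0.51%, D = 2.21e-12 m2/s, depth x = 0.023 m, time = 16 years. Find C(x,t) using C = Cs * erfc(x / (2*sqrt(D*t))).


t_seconds = 16 * 365.25 * 24 * 3600 = 504921600.0 s
arg = 0.023 / (2 * sqrt(2.21e-12 * 504921600.0))
= 0.3443
erfc(0.3443) = 0.6264
C = 0.51 * 0.6264 = 0.3194%

0.3194


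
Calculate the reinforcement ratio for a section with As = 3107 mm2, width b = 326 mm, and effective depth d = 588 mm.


rho = As / (b * d)
= 3107 / (326 * 588)
= 0.0162

0.0162


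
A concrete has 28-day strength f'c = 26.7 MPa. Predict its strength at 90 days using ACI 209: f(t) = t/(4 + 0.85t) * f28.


f(90) = 90 / (4 + 0.85 * 90) * 26.7
= 90 / 80.5 * 26.7
= 29.85 MPa

29.85


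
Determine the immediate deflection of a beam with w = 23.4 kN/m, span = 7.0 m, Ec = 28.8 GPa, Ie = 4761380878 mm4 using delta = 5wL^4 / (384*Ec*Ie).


Convert: L = 7.0 m = 7000 mm, Ec = 28.8 GPa = 28800 MPa
delta = 5 * 23.4 * 7000^4 / (384 * 28800 * 4761380878)
= 5.33 mm

5.33


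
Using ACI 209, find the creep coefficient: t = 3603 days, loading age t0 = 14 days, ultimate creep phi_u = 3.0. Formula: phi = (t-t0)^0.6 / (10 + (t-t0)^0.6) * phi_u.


dt = 3603 - 14 = 3589
phi = 3589^0.6 / (10 + 3589^0.6) * 3.0
= 2.794

2.794


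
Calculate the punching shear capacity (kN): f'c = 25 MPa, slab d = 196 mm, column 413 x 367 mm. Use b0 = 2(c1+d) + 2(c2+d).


b0 = 2*(413 + 196) + 2*(367 + 196) = 2344 mm
Vc = 0.33 * sqrt(25) * 2344 * 196 / 1000
= 758.05 kN

758.05


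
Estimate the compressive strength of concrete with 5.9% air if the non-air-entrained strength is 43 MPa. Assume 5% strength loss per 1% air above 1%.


Strength loss = (5.9 - 1) * 5 = 24.5%
f'c = 43 * (1 - 24.5/100)
= 32.47 MPa

32.47


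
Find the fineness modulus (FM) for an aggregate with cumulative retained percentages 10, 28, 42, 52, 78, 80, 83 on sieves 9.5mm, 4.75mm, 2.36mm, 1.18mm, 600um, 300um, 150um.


FM = sum(cumulative % retained) / 100
= 373 / 100
= 3.73

3.73


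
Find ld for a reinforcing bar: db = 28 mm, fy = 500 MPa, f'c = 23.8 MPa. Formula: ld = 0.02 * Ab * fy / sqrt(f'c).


Ab = pi * 28^2 / 4 = 615.752 mm2
ld = 0.02 * 615.752 * 500 / sqrt(23.8)
= 1262.2 mm

1262.2


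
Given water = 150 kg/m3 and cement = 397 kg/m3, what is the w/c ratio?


w/c = water / cement
w/c = 150 / 397 = 0.378

0.378


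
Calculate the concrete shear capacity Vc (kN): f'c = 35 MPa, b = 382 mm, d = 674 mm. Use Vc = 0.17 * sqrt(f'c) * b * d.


Vc = 0.17 * sqrt(35) * 382 * 674 / 1000
= 258.94 kN

258.94


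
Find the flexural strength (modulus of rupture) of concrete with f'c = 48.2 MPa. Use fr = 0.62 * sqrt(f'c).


fr = 0.62 * sqrt(48.2)
= 4.304 MPa

4.304


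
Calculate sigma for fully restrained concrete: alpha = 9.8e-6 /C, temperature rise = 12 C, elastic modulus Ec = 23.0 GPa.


sigma = alpha * dT * Ec
= 9.8e-6 * 12 * 23.0 * 1000
= 2.705 MPa

2.705


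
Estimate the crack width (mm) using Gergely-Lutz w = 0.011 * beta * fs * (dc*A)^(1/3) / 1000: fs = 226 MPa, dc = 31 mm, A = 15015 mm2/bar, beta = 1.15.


w = 0.011 * beta * fs * (dc * A)^(1/3) / 1000
= 0.011 * 1.15 * 226 * (31 * 15015)^(1/3) / 1000
= 0.222 mm

0.222


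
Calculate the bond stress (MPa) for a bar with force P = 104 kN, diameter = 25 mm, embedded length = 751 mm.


u = P / (pi * db * ld)
= 104 * 1000 / (pi * 25 * 751)
= 1.763 MPa

1.763


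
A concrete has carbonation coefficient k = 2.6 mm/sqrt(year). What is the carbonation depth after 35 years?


depth = k * sqrt(t)
= 2.6 * sqrt(35)
= 15.38 mm

15.38


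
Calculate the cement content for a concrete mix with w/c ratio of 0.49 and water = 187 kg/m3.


Cement = water / (w/c)
= 187 / 0.49
= 381.6 kg/m3

381.6


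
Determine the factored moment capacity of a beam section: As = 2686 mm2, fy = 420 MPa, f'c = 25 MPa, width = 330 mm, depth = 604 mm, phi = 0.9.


a = As * fy / (0.85 * f'c * b)
= 2686 * 420 / (0.85 * 25 * 330)
= 160.8727 mm
Mn = As * fy * (d - a/2) / 10^6
= 590.6426 kN-m
phi*Mn = 0.9 * 590.6426 = 531.58 kN-m

531.58


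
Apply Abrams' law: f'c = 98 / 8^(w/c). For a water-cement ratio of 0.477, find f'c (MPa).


f'c = 98 / 8^0.477
= 98 / 2.696
= 36.35 MPa

36.35


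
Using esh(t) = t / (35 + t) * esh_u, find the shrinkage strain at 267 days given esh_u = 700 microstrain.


esh(267) = 267 / (35 + 267) * 700
= 267 / 302 * 700
= 618.9 microstrain

618.9


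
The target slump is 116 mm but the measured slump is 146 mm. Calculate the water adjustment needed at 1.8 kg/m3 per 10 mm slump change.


Difference = 116 - 146 = -30 mm
Water adjustment = -30 * 1.8 / 10 = -5.4 kg/m3

-5.4


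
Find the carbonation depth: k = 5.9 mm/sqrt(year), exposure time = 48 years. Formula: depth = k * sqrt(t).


depth = k * sqrt(t)
= 5.9 * sqrt(48)
= 40.88 mm

40.88


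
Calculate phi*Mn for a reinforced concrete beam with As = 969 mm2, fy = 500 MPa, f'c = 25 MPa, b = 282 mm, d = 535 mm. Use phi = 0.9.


a = As * fy / (0.85 * f'c * b)
= 969 * 500 / (0.85 * 25 * 282)
= 80.8511 mm
Mn = As * fy * (d - a/2) / 10^6
= 239.6213 kN-m
phi*Mn = 0.9 * 239.6213 = 215.66 kN-m

215.66


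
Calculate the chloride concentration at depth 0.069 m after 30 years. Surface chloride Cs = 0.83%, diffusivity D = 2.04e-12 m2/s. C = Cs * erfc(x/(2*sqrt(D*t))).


t_seconds = 30 * 365.25 * 24 * 3600 = 946728000.0 s
arg = 0.069 / (2 * sqrt(2.04e-12 * 946728000.0))
= 0.785
erfc(0.785) = 0.2669
C = 0.83 * 0.2669 = 0.2215%

0.2215


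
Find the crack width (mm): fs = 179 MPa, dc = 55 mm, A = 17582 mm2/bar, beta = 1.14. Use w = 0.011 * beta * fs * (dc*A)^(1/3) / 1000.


w = 0.011 * beta * fs * (dc * A)^(1/3) / 1000
= 0.011 * 1.14 * 179 * (55 * 17582)^(1/3) / 1000
= 0.222 mm

0.222


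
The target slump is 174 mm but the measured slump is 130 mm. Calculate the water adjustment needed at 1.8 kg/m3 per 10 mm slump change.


Difference = 174 - 130 = 44 mm
Water adjustment = 44 * 1.8 / 10 = 7.9 kg/m3

7.9


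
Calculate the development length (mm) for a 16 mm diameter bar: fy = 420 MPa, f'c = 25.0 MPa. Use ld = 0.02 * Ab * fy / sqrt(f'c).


Ab = pi * 16^2 / 4 = 201.062 mm2
ld = 0.02 * 201.062 * 420 / sqrt(25.0)
= 337.8 mm

337.8


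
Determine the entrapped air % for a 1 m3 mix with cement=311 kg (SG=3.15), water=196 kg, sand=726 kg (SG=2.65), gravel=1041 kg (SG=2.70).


Vol cement = 311 / (3.15 * 1000) = 0.09873 m3
Vol water = 196 / 1000 = 0.196 m3
Vol sand = 726 / (2.65 * 1000) = 0.273962 m3
Vol gravel = 1041 / (2.70 * 1000) = 0.385556 m3
Total solid + water volume = 0.954248 m3
Air = (1 - 0.954248) * 100 = 4.58%

4.58


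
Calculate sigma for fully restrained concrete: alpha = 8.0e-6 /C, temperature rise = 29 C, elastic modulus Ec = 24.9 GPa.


sigma = alpha * dT * Ec
= 8.0e-6 * 29 * 24.9 * 1000
= 5.777 MPa

5.777


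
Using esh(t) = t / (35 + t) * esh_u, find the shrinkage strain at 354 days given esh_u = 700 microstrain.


esh(354) = 354 / (35 + 354) * 700
= 354 / 389 * 700
= 637.0 microstrain

637.0


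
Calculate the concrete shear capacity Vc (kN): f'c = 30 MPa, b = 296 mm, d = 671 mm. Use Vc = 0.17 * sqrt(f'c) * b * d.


Vc = 0.17 * sqrt(30) * 296 * 671 / 1000
= 184.94 kN

184.94


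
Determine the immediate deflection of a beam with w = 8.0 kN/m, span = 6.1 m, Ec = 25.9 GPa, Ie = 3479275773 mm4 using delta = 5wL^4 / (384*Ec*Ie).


Convert: L = 6.1 m = 6100 mm, Ec = 25.9 GPa = 25900 MPa
delta = 5 * 8.0 * 6100^4 / (384 * 25900 * 3479275773)
= 1.6 mm

1.6


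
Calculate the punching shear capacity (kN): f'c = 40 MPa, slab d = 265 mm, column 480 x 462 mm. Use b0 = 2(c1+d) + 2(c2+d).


b0 = 2*(480 + 265) + 2*(462 + 265) = 2944 mm
Vc = 0.33 * sqrt(40) * 2944 * 265 / 1000
= 1628.27 kN

1628.27


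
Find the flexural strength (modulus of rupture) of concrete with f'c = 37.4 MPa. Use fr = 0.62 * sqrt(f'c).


fr = 0.62 * sqrt(37.4)
= 3.792 MPa

3.792


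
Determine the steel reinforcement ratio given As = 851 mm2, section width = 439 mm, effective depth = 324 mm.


rho = As / (b * d)
= 851 / (439 * 324)
= 0.006

0.006


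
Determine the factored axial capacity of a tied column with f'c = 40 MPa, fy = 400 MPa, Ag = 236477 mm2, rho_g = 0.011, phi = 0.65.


Ast = rho * Ag = 0.011 * 236477 = 2601.247 mm2
phi*Pn = 0.65 * 0.80 * (0.85 * 40 * (236477 - 2601.247) + 400 * 2601.247) / 1000
= 4675.98 kN

4675.98


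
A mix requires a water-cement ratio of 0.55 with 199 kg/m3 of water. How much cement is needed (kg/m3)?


Cement = water / (w/c)
= 199 / 0.55
= 361.8 kg/m3

361.8


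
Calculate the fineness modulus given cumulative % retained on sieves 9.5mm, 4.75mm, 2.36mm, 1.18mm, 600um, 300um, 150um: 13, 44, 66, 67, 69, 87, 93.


FM = sum(cumulative % retained) / 100
= 439 / 100
= 4.39

4.39


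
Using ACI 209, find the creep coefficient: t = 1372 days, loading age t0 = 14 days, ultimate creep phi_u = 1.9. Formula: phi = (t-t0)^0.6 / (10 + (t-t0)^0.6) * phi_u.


dt = 1372 - 14 = 1358
phi = 1358^0.6 / (10 + 1358^0.6) * 1.9
= 1.679

1.679


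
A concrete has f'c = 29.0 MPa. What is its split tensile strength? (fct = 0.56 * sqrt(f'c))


fct = 0.56 * sqrt(29.0)
= 0.56 * 5.385
= 3.016 MPa

3.016


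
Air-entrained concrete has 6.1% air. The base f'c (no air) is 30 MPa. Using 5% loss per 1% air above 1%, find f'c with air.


Strength loss = (6.1 - 1) * 5 = 25.5%
f'c = 30 * (1 - 25.5/100)
= 22.35 MPa

22.35


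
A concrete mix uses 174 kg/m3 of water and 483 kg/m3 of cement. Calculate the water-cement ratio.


w/c = water / cement
w/c = 174 / 483 = 0.36

0.36


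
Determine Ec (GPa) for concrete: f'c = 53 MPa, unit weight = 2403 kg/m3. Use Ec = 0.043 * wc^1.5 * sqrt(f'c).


Ec = 0.043 * 2403^1.5 * sqrt(53) / 1000
= 36.88 GPa

36.88


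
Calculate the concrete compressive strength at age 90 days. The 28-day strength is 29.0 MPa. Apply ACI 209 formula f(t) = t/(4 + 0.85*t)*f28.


f(90) = 90 / (4 + 0.85 * 90) * 29.0
= 90 / 80.5 * 29.0
= 32.42 MPa

32.42


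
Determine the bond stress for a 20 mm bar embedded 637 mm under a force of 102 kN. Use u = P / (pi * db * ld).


u = P / (pi * db * ld)
= 102 * 1000 / (pi * 20 * 637)
= 2.548 MPa

2.548


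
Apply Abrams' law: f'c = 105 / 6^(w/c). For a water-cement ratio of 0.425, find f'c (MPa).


f'c = 105 / 6^0.425
= 105 / 2.141
= 49.03 MPa

49.03


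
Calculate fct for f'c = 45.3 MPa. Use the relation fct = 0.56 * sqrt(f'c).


fct = 0.56 * sqrt(45.3)
= 0.56 * 6.731
= 3.769 MPa

3.769


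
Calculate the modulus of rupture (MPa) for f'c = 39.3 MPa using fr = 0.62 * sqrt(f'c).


fr = 0.62 * sqrt(39.3)
= 3.887 MPa

3.887


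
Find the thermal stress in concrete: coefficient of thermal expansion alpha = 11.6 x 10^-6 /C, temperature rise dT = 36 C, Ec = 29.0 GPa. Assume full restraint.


sigma = alpha * dT * Ec
= 11.6e-6 * 36 * 29.0 * 1000
= 12.11 MPa

12.11


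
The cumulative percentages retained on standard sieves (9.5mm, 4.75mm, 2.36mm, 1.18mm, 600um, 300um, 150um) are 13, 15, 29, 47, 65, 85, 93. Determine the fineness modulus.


FM = sum(cumulative % retained) / 100
= 347 / 100
= 3.47

3.47


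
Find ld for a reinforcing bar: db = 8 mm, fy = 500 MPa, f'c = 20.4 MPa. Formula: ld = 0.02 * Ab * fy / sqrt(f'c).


Ab = pi * 8^2 / 4 = 50.265 mm2
ld = 0.02 * 50.265 * 500 / sqrt(20.4)
= 111.3 mm

111.3


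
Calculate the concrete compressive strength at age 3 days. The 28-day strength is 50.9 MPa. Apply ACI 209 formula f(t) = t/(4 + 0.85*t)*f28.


f(3) = 3 / (4 + 0.85 * 3) * 50.9
= 3 / 6.55 * 50.9
= 23.31 MPa

23.31


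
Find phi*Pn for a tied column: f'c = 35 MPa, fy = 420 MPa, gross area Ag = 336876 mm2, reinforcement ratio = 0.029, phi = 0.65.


Ast = rho * Ag = 0.029 * 336876 = 9769.404 mm2
phi*Pn = 0.65 * 0.80 * (0.85 * 35 * (336876 - 9769.404) + 420 * 9769.404) / 1000
= 7193.98 kN

7193.98


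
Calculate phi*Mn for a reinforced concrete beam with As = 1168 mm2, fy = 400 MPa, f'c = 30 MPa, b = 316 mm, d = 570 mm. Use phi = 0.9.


a = As * fy / (0.85 * f'c * b)
= 1168 * 400 / (0.85 * 30 * 316)
= 57.9796 mm
Mn = As * fy * (d - a/2) / 10^6
= 252.76 kN-m
phi*Mn = 0.9 * 252.76 = 227.48 kN-m

227.48


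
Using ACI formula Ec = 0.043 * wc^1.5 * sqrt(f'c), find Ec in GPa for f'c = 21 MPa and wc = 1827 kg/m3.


Ec = 0.043 * 1827^1.5 * sqrt(21) / 1000
= 15.39 GPa

15.39


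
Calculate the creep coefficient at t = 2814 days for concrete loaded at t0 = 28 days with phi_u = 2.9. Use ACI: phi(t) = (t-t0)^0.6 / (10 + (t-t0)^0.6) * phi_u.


dt = 2814 - 28 = 2786
phi = 2786^0.6 / (10 + 2786^0.6) * 2.9
= 2.671

2.671


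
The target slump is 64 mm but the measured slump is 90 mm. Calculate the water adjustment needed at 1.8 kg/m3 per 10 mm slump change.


Difference = 64 - 90 = -26 mm
Water adjustment = -26 * 1.8 / 10 = -4.7 kg/m3

-4.7


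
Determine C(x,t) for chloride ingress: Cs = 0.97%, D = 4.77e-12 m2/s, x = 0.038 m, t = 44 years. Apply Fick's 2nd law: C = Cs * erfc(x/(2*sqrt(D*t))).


t_seconds = 44 * 365.25 * 24 * 3600 = 1388534400.0 s
arg = 0.038 / (2 * sqrt(4.77e-12 * 1388534400.0))
= 0.2335
erfc(0.2335) = 0.7413
C = 0.97 * 0.7413 = 0.719%

0.719


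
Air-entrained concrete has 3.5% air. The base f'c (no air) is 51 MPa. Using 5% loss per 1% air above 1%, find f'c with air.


Strength loss = (3.5 - 1) * 5 = 12.5%
f'c = 51 * (1 - 12.5/100)
= 44.62 MPa

44.62


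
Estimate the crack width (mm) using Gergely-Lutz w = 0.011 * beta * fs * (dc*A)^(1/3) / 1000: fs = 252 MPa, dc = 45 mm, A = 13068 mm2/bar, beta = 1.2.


w = 0.011 * beta * fs * (dc * A)^(1/3) / 1000
= 0.011 * 1.2 * 252 * (45 * 13068)^(1/3) / 1000
= 0.279 mm

0.279


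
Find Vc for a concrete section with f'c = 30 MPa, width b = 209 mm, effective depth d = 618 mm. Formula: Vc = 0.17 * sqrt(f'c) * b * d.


Vc = 0.17 * sqrt(30) * 209 * 618 / 1000
= 120.27 kN

120.27


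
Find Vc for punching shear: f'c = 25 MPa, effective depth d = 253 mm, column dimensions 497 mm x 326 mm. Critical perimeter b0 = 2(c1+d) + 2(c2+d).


b0 = 2*(497 + 253) + 2*(326 + 253) = 2658 mm
Vc = 0.33 * sqrt(25) * 2658 * 253 / 1000
= 1109.58 kN

1109.58


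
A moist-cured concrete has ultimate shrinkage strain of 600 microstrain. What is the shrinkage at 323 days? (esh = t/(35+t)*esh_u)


esh(323) = 323 / (35 + 323) * 600
= 323 / 358 * 600
= 541.3 microstrain

541.3


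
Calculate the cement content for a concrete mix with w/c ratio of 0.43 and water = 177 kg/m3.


Cement = water / (w/c)
= 177 / 0.43
= 411.6 kg/m3

411.6


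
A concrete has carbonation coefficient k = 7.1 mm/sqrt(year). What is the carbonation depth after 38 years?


depth = k * sqrt(t)
= 7.1 * sqrt(38)
= 43.77 mm

43.77


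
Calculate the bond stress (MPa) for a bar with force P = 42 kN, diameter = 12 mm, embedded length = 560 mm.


u = P / (pi * db * ld)
= 42 * 1000 / (pi * 12 * 560)
= 1.989 MPa

1.989


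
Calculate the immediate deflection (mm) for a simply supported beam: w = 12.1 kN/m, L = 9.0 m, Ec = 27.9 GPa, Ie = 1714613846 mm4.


Convert: L = 9.0 m = 9000 mm, Ec = 27.9 GPa = 27900 MPa
delta = 5 * 12.1 * 9000^4 / (384 * 27900 * 1714613846)
= 21.61 mm

21.61


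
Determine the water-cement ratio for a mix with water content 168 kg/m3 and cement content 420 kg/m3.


w/c = water / cement
w/c = 168 / 420 = 0.4

0.4


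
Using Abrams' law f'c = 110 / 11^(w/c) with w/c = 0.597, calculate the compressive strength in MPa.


f'c = 110 / 11^0.597
= 110 / 4.185
= 26.28 MPa

26.28


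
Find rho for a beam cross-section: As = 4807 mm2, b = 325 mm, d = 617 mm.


rho = As / (b * d)
= 4807 / (325 * 617)
= 0.024

0.024


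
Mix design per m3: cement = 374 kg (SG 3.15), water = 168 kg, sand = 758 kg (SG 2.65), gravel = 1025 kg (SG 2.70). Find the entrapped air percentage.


Vol cement = 374 / (3.15 * 1000) = 0.11873 m3
Vol water = 168 / 1000 = 0.168 m3
Vol sand = 758 / (2.65 * 1000) = 0.286038 m3
Vol gravel = 1025 / (2.70 * 1000) = 0.37963 m3
Total solid + water volume = 0.952398 m3
Air = (1 - 0.952398) * 100 = 4.76%

4.76


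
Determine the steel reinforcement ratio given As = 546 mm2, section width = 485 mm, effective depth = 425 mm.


rho = As / (b * d)
= 546 / (485 * 425)
= 0.0026

0.0026


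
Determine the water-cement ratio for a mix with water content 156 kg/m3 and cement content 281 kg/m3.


w/c = water / cement
w/c = 156 / 281 = 0.555

0.555


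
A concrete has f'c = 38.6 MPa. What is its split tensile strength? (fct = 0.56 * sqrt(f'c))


fct = 0.56 * sqrt(38.6)
= 0.56 * 6.213
= 3.479 MPa

3.479


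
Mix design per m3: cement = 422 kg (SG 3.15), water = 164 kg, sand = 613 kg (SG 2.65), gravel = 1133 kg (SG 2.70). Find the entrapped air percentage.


Vol cement = 422 / (3.15 * 1000) = 0.133968 m3
Vol water = 164 / 1000 = 0.164 m3
Vol sand = 613 / (2.65 * 1000) = 0.231321 m3
Vol gravel = 1133 / (2.70 * 1000) = 0.41963 m3
Total solid + water volume = 0.948919 m3
Air = (1 - 0.948919) * 100 = 5.11%

5.11


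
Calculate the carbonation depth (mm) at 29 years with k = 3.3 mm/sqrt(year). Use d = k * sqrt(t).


depth = k * sqrt(t)
= 3.3 * sqrt(29)
= 17.77 mm

17.77


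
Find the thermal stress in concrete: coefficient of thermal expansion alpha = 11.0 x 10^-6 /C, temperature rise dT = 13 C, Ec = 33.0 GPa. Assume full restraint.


sigma = alpha * dT * Ec
= 11.0e-6 * 13 * 33.0 * 1000
= 4.719 MPa

4.719


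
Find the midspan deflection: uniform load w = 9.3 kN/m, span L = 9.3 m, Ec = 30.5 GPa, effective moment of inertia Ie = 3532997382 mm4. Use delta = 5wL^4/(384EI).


Convert: L = 9.3 m = 9300 mm, Ec = 30.5 GPa = 30500 MPa
delta = 5 * 9.3 * 9300^4 / (384 * 30500 * 3532997382)
= 8.41 mm

8.41


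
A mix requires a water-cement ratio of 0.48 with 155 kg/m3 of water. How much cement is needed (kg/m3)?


Cement = water / (w/c)
= 155 / 0.48
= 322.9 kg/m3

322.9


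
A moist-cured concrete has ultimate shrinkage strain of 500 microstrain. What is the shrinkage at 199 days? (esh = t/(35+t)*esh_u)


esh(199) = 199 / (35 + 199) * 500
= 199 / 234 * 500
= 425.2 microstrain

425.2


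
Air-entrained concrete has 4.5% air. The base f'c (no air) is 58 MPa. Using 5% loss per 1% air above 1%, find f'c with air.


Strength loss = (4.5 - 1) * 5 = 17.5%
f'c = 58 * (1 - 17.5/100)
= 47.85 MPa

47.85


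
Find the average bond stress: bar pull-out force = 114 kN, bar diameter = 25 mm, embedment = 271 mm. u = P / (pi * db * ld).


u = P / (pi * db * ld)
= 114 * 1000 / (pi * 25 * 271)
= 5.356 MPa

5.356


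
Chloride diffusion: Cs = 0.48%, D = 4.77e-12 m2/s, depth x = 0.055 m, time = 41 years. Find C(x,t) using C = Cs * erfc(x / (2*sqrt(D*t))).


t_seconds = 41 * 365.25 * 24 * 3600 = 1293861600.0 s
arg = 0.055 / (2 * sqrt(4.77e-12 * 1293861600.0))
= 0.35
erfc(0.35) = 0.6206
C = 0.48 * 0.6206 = 0.2979%

0.2979


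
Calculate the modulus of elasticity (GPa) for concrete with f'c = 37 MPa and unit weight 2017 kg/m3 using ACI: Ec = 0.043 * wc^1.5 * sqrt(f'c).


Ec = 0.043 * 2017^1.5 * sqrt(37) / 1000
= 23.69 GPa

23.69


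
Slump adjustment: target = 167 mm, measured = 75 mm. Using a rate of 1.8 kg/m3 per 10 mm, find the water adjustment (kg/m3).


Difference = 167 - 75 = 92 mm
Water adjustment = 92 * 1.8 / 10 = 16.6 kg/m3

16.6


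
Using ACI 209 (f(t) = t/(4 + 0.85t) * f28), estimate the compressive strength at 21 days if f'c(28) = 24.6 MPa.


f(21) = 21 / (4 + 0.85 * 21) * 24.6
= 21 / 21.85 * 24.6
= 23.64 MPa

23.64


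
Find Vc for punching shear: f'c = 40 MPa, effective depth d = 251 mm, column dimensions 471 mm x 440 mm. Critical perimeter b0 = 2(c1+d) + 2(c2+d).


b0 = 2*(471 + 251) + 2*(440 + 251) = 2826 mm
Vc = 0.33 * sqrt(40) * 2826 * 251 / 1000
= 1480.44 kN

1480.44


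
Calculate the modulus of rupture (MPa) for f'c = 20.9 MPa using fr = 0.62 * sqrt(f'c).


fr = 0.62 * sqrt(20.9)
= 2.834 MPa

2.834


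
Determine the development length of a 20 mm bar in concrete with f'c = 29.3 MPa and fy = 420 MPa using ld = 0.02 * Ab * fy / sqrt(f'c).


Ab = pi * 20^2 / 4 = 314.159 mm2
ld = 0.02 * 314.159 * 420 / sqrt(29.3)
= 487.5 mm

487.5


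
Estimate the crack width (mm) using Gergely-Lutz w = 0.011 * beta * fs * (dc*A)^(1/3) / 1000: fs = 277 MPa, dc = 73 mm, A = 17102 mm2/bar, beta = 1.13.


w = 0.011 * beta * fs * (dc * A)^(1/3) / 1000
= 0.011 * 1.13 * 277 * (73 * 17102)^(1/3) / 1000
= 0.371 mm

0.371


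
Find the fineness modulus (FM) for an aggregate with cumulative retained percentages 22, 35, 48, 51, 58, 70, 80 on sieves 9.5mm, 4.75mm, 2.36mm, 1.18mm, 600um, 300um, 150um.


FM = sum(cumulative % retained) / 100
= 364 / 100
= 3.64

3.64


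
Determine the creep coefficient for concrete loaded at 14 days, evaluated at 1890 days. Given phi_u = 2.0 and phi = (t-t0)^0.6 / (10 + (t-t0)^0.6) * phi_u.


dt = 1890 - 14 = 1876
phi = 1876^0.6 / (10 + 1876^0.6) * 2.0
= 1.804

1.804


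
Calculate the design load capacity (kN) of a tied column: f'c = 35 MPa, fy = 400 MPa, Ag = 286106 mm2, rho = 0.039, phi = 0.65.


Ast = rho * Ag = 0.039 * 286106 = 11158.134 mm2
phi*Pn = 0.65 * 0.80 * (0.85 * 35 * (286106 - 11158.134) + 400 * 11158.134) / 1000
= 6574.34 kN

6574.34


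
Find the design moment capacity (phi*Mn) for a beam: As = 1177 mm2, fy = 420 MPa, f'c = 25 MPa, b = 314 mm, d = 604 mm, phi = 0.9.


a = As * fy / (0.85 * f'c * b)
= 1177 * 420 / (0.85 * 25 * 314)
= 74.0862 mm
Mn = As * fy * (d - a/2) / 10^6
= 280.2695 kN-m
phi*Mn = 0.9 * 280.2695 = 252.24 kN-m

252.24


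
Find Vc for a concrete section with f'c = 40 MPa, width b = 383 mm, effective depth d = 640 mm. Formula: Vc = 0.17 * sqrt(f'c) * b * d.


Vc = 0.17 * sqrt(40) * 383 * 640 / 1000
= 263.55 kN

263.55


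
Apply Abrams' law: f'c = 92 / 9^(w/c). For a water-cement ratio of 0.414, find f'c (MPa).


f'c = 92 / 9^0.414
= 92 / 2.483
= 37.05 MPa

37.05


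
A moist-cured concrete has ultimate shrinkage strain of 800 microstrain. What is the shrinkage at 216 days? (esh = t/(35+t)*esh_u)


esh(216) = 216 / (35 + 216) * 800
= 216 / 251 * 800
= 688.4 microstrain

688.4


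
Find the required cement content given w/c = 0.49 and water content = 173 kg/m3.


Cement = water / (w/c)
= 173 / 0.49
= 353.1 kg/m3

353.1


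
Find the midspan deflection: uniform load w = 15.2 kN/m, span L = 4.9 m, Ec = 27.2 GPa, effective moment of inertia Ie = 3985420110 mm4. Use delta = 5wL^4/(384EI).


Convert: L = 4.9 m = 4900 mm, Ec = 27.2 GPa = 27200 MPa
delta = 5 * 15.2 * 4900^4 / (384 * 27200 * 3985420110)
= 1.05 mm

1.05


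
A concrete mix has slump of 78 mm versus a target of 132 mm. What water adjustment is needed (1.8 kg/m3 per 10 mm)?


Difference = 132 - 78 = 54 mm
Water adjustment = 54 * 1.8 / 10 = 9.7 kg/m3

9.7


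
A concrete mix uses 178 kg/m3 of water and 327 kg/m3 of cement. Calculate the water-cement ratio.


w/c = water / cement
w/c = 178 / 327 = 0.544

0.544


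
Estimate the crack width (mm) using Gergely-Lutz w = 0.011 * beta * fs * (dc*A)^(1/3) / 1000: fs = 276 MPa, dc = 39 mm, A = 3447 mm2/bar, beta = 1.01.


w = 0.011 * beta * fs * (dc * A)^(1/3) / 1000
= 0.011 * 1.01 * 276 * (39 * 3447)^(1/3) / 1000
= 0.157 mm

0.157


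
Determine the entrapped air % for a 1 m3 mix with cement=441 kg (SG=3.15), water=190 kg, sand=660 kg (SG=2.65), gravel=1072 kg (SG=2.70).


Vol cement = 441 / (3.15 * 1000) = 0.14 m3
Vol water = 190 / 1000 = 0.19 m3
Vol sand = 660 / (2.65 * 1000) = 0.249057 m3
Vol gravel = 1072 / (2.70 * 1000) = 0.397037 m3
Total solid + water volume = 0.976094 m3
Air = (1 - 0.976094) * 100 = 2.39%

2.39


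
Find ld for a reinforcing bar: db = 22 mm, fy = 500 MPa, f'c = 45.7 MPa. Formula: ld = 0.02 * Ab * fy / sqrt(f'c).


Ab = pi * 22^2 / 4 = 380.133 mm2
ld = 0.02 * 380.133 * 500 / sqrt(45.7)
= 562.3 mm

562.3


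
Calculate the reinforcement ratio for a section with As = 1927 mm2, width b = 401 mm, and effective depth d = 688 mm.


rho = As / (b * d)
= 1927 / (401 * 688)
= 0.007

0.007


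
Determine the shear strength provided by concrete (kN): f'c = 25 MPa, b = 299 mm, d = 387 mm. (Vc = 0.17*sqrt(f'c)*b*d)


Vc = 0.17 * sqrt(25) * 299 * 387 / 1000
= 98.36 kN

98.36


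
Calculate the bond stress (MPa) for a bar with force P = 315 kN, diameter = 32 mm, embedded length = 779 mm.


u = P / (pi * db * ld)
= 315 * 1000 / (pi * 32 * 779)
= 4.022 MPa

4.022


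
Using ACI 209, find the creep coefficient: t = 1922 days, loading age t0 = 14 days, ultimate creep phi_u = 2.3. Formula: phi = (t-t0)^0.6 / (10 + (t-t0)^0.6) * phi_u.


dt = 1922 - 14 = 1908
phi = 1908^0.6 / (10 + 1908^0.6) * 2.3
= 2.077

2.077


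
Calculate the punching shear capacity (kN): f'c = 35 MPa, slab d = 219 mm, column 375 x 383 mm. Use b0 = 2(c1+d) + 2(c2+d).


b0 = 2*(375 + 219) + 2*(383 + 219) = 2392 mm
Vc = 0.33 * sqrt(35) * 2392 * 219 / 1000
= 1022.71 kN

1022.71


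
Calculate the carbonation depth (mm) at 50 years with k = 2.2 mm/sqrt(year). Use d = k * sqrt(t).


depth = k * sqrt(t)
= 2.2 * sqrt(50)
= 15.56 mm

15.56


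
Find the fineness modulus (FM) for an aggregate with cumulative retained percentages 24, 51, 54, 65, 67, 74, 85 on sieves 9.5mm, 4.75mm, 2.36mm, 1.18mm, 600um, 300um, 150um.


FM = sum(cumulative % retained) / 100
= 420 / 100
= 4.2

4.2


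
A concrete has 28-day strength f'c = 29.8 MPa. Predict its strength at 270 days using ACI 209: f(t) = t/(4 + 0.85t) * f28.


f(270) = 270 / (4 + 0.85 * 270) * 29.8
= 270 / 233.5 * 29.8
= 34.46 MPa

34.46


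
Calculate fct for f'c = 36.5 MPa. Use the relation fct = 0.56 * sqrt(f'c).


fct = 0.56 * sqrt(36.5)
= 0.56 * 6.042
= 3.383 MPa

3.383


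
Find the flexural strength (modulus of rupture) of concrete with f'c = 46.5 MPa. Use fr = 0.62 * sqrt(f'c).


fr = 0.62 * sqrt(46.5)
= 4.228 MPa

4.228


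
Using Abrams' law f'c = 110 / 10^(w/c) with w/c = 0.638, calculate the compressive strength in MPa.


f'c = 110 / 10^0.638
= 110 / 4.345
= 25.32 MPa

25.32


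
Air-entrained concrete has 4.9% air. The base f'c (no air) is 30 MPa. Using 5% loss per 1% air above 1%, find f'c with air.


Strength loss = (4.9 - 1) * 5 = 19.5%
f'c = 30 * (1 - 19.5/100)
= 24.15 MPa

24.15


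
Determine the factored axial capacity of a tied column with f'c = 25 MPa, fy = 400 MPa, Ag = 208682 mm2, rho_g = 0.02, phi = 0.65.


Ast = rho * Ag = 0.02 * 208682 = 4173.64 mm2
phi*Pn = 0.65 * 0.80 * (0.85 * 25 * (208682 - 4173.64) + 400 * 4173.64) / 1000
= 3127.93 kN

3127.93


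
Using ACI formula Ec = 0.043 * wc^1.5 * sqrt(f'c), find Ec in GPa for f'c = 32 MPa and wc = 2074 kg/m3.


Ec = 0.043 * 2074^1.5 * sqrt(32) / 1000
= 22.98 GPa

22.98


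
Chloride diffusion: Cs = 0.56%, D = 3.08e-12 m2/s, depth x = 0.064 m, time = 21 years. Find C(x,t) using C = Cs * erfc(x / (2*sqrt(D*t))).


t_seconds = 21 * 365.25 * 24 * 3600 = 662709600.0 s
arg = 0.064 / (2 * sqrt(3.08e-12 * 662709600.0))
= 0.7083
erfc(0.7083) = 0.3165
C = 0.56 * 0.3165 = 0.1772%

0.1772


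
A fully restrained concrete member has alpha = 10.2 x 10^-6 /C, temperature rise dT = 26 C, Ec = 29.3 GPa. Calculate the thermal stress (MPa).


sigma = alpha * dT * Ec
= 10.2e-6 * 26 * 29.3 * 1000
= 7.77 MPa

7.77


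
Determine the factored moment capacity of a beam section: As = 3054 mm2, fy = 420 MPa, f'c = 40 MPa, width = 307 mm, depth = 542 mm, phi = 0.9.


a = As * fy / (0.85 * f'c * b)
= 3054 * 420 / (0.85 * 40 * 307)
= 122.8856 mm
Mn = As * fy * (d - a/2) / 10^6
= 616.4011 kN-m
phi*Mn = 0.9 * 616.4011 = 554.76 kN-m

554.76


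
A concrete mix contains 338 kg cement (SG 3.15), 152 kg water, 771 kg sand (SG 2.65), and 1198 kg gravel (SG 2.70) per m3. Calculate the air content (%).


Vol cement = 338 / (3.15 * 1000) = 0.107302 m3
Vol water = 152 / 1000 = 0.152 m3
Vol sand = 771 / (2.65 * 1000) = 0.290943 m3
Vol gravel = 1198 / (2.70 * 1000) = 0.443704 m3
Total solid + water volume = 0.993949 m3
Air = (1 - 0.993949) * 100 = 0.61%

0.61


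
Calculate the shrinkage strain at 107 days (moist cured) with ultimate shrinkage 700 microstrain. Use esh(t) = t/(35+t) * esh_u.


esh(107) = 107 / (35 + 107) * 700
= 107 / 142 * 700
= 527.5 microstrain

527.5


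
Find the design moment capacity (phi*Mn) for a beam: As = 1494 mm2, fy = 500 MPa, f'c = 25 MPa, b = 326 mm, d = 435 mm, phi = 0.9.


a = As * fy / (0.85 * f'c * b)
= 1494 * 500 / (0.85 * 25 * 326)
= 107.8311 mm
Mn = As * fy * (d - a/2) / 10^6
= 284.6701 kN-m
phi*Mn = 0.9 * 284.6701 = 256.2 kN-m

256.2


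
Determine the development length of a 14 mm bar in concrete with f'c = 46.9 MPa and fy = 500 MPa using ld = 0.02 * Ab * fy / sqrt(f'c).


Ab = pi * 14^2 / 4 = 153.938 mm2
ld = 0.02 * 153.938 * 500 / sqrt(46.9)
= 224.8 mm

224.8


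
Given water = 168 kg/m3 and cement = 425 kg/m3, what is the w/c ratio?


w/c = water / cement
w/c = 168 / 425 = 0.395

0.395


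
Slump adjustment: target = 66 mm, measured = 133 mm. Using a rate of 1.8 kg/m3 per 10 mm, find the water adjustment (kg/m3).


Difference = 66 - 133 = -67 mm
Water adjustment = -67 * 1.8 / 10 = -12.1 kg/m3

-12.1


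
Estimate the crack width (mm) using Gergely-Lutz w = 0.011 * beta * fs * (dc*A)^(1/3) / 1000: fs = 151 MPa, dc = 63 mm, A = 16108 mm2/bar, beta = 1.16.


w = 0.011 * beta * fs * (dc * A)^(1/3) / 1000
= 0.011 * 1.16 * 151 * (63 * 16108)^(1/3) / 1000
= 0.194 mm

0.194


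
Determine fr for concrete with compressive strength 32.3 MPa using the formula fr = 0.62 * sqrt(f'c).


fr = 0.62 * sqrt(32.3)
= 3.524 MPa

3.524


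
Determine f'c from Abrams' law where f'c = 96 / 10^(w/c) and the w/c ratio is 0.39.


f'c = 96 / 10^0.39
= 96 / 2.455
= 39.11 MPa

39.11


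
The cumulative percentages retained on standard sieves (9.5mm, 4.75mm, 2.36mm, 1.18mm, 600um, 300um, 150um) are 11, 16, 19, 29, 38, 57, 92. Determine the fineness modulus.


FM = sum(cumulative % retained) / 100
= 262 / 100
= 2.62

2.62


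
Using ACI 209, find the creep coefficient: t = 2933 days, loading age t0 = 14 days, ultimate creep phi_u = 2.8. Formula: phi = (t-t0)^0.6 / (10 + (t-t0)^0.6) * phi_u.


dt = 2933 - 14 = 2919
phi = 2919^0.6 / (10 + 2919^0.6) * 2.8
= 2.585

2.585


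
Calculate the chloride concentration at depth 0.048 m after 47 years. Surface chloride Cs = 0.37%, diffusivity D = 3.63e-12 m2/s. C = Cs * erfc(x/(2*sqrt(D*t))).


t_seconds = 47 * 365.25 * 24 * 3600 = 1483207200.0 s
arg = 0.048 / (2 * sqrt(3.63e-12 * 1483207200.0))
= 0.3271
erfc(0.3271) = 0.6437
C = 0.37 * 0.6437 = 0.2382%

0.2382


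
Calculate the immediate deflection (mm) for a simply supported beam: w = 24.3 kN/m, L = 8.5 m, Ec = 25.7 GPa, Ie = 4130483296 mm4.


Convert: L = 8.5 m = 8500 mm, Ec = 25.7 GPa = 25700 MPa
delta = 5 * 24.3 * 8500^4 / (384 * 25700 * 4130483296)
= 15.56 mm

15.56


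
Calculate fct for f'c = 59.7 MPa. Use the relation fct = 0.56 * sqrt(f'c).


fct = 0.56 * sqrt(59.7)
= 0.56 * 7.727
= 4.327 MPa

4.327


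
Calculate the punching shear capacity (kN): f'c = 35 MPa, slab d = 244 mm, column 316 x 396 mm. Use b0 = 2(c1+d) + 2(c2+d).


b0 = 2*(316 + 244) + 2*(396 + 244) = 2400 mm
Vc = 0.33 * sqrt(35) * 2400 * 244 / 1000
= 1143.27 kN

1143.27


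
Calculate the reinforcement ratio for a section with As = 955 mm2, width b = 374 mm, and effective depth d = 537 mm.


rho = As / (b * d)
= 955 / (374 * 537)
= 0.0048

0.0048


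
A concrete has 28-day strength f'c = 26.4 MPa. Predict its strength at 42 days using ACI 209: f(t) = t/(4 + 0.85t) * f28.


f(42) = 42 / (4 + 0.85 * 42) * 26.4
= 42 / 39.7 * 26.4
= 27.93 MPa

27.93


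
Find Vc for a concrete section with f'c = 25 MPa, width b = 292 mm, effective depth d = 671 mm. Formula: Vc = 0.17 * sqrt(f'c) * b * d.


Vc = 0.17 * sqrt(25) * 292 * 671 / 1000
= 166.54 kN

166.54


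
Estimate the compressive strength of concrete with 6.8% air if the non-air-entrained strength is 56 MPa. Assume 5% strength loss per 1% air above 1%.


Strength loss = (6.8 - 1) * 5 = 29.0%
f'c = 56 * (1 - 29.0/100)
= 39.76 MPa

39.76


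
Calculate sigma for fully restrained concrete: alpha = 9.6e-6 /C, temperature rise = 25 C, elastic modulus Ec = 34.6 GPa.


sigma = alpha * dT * Ec
= 9.6e-6 * 25 * 34.6 * 1000
= 8.304 MPa

8.304


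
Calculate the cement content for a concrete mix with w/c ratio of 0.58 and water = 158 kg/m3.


Cement = water / (w/c)
= 158 / 0.58
= 272.4 kg/m3

272.4


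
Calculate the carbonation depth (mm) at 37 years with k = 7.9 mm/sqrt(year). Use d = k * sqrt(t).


depth = k * sqrt(t)
= 7.9 * sqrt(37)
= 48.05 mm

48.05


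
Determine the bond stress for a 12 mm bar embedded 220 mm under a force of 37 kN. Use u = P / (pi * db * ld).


u = P / (pi * db * ld)
= 37 * 1000 / (pi * 12 * 220)
= 4.461 MPa

4.461


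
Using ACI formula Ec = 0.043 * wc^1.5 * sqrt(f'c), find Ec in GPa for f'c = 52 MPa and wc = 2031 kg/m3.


Ec = 0.043 * 2031^1.5 * sqrt(52) / 1000
= 28.38 GPa

28.38


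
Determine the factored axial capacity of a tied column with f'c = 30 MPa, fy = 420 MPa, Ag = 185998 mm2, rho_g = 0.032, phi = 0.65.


Ast = rho * Ag = 0.032 * 185998 = 5951.936 mm2
phi*Pn = 0.65 * 0.80 * (0.85 * 30 * (185998 - 5951.936) + 420 * 5951.936) / 1000
= 3687.31 kN

3687.31


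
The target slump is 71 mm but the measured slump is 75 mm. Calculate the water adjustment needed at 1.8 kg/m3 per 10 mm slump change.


Difference = 71 - 75 = -4 mm
Water adjustment = -4 * 1.8 / 10 = -0.7 kg/m3

-0.7


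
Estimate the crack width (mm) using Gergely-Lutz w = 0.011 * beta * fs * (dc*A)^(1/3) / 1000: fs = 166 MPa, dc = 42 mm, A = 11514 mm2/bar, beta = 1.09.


w = 0.011 * beta * fs * (dc * A)^(1/3) / 1000
= 0.011 * 1.09 * 166 * (42 * 11514)^(1/3) / 1000
= 0.156 mm

0.156


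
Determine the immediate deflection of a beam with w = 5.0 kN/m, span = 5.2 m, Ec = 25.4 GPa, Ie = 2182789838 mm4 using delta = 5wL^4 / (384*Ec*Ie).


Convert: L = 5.2 m = 5200 mm, Ec = 25.4 GPa = 25400 MPa
delta = 5 * 5.0 * 5200^4 / (384 * 25400 * 2182789838)
= 0.86 mm

0.86


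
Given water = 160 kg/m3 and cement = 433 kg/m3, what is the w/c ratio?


w/c = water / cement
w/c = 160 / 433 = 0.37

0.37


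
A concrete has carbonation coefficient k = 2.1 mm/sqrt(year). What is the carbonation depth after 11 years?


depth = k * sqrt(t)
= 2.1 * sqrt(11)
= 6.96 mm

6.96


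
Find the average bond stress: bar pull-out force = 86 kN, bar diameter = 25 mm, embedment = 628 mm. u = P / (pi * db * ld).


u = P / (pi * db * ld)
= 86 * 1000 / (pi * 25 * 628)
= 1.744 MPa

1.744


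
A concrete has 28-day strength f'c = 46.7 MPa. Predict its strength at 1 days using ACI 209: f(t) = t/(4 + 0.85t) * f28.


f(1) = 1 / (4 + 0.85 * 1) * 46.7
= 1 / 4.85 * 46.7
= 9.63 MPa

9.63


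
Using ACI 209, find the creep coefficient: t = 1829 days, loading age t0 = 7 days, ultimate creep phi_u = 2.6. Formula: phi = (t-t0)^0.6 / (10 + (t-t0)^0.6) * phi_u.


dt = 1829 - 7 = 1822
phi = 1822^0.6 / (10 + 1822^0.6) * 2.6
= 2.341

2.341


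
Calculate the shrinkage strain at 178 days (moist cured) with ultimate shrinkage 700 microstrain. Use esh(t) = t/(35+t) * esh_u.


esh(178) = 178 / (35 + 178) * 700
= 178 / 213 * 700
= 585.0 microstrain

585.0


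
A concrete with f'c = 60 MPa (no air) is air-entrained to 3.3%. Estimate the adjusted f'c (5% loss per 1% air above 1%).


Strength loss = (3.3 - 1) * 5 = 11.5%
f'c = 60 * (1 - 11.5/100)
= 53.1 MPa

53.1


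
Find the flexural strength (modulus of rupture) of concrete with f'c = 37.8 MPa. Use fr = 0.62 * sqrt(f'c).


fr = 0.62 * sqrt(37.8)
= 3.812 MPa

3.812


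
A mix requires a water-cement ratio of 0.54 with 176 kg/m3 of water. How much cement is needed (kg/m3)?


Cement = water / (w/c)
= 176 / 0.54
= 325.9 kg/m3

325.9


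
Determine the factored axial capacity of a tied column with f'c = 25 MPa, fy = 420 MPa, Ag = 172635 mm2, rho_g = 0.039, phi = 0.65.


Ast = rho * Ag = 0.039 * 172635 = 6732.765 mm2
phi*Pn = 0.65 * 0.80 * (0.85 * 25 * (172635 - 6732.765) + 420 * 6732.765) / 1000
= 3303.66 kN

3303.66


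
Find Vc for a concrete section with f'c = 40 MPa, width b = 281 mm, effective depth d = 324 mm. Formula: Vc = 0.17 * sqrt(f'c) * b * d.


Vc = 0.17 * sqrt(40) * 281 * 324 / 1000
= 97.89 kN

97.89


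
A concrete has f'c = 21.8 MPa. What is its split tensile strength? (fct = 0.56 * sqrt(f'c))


fct = 0.56 * sqrt(21.8)
= 0.56 * 4.669
= 2.615 MPa

2.615


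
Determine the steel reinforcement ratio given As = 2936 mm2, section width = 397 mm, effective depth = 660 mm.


rho = As / (b * d)
= 2936 / (397 * 660)
= 0.0112

0.0112
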